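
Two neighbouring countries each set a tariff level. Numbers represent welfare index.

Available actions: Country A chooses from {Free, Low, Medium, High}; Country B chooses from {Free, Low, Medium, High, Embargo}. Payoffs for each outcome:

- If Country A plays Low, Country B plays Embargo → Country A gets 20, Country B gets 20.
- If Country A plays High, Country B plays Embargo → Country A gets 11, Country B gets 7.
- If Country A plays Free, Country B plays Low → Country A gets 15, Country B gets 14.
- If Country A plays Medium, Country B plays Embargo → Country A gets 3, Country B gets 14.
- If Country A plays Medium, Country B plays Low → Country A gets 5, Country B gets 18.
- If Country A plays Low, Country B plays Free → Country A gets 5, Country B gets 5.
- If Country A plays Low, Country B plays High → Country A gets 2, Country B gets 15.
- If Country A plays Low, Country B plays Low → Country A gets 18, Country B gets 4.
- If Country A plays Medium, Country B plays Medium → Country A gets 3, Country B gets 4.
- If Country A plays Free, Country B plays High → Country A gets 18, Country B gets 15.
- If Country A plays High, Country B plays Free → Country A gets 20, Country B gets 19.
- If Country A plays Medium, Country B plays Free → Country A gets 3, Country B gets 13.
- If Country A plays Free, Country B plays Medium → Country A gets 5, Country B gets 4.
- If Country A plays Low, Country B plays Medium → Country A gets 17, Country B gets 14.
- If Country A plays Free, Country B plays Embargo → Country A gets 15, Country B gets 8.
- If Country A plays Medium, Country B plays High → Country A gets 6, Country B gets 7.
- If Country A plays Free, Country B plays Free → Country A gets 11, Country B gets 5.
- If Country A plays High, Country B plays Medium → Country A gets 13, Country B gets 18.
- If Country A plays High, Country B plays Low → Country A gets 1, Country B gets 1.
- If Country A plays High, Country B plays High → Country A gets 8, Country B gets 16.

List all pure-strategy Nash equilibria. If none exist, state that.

Pure-strategy Nash equilibria: (Free, High), (Low, Embargo), (High, Free)

Mark each player's best response to every combination of opponents' strategies; a profile where every player is best-responding is a pure Nash equilibrium.
Country A against Free: payoffs 11, 5, 3, 20 → best response High.
Country A against Low: payoffs 15, 18, 5, 1 → best response Low.
Country A against Medium: payoffs 5, 17, 3, 13 → best response Low.
Country A against High: payoffs 18, 2, 6, 8 → best response Free.
Country A against Embargo: payoffs 15, 20, 3, 11 → best response Low.
Country B against Free: payoffs 5, 14, 4, 15, 8 → best response High.
Country B against Low: payoffs 5, 4, 14, 15, 20 → best response Embargo.
Country B against Medium: payoffs 13, 18, 4, 7, 14 → best response Low.
Country B against High: payoffs 19, 1, 18, 16, 7 → best response Free.
Mutual best responses: (Free, High); (Low, Embargo); (High, Free).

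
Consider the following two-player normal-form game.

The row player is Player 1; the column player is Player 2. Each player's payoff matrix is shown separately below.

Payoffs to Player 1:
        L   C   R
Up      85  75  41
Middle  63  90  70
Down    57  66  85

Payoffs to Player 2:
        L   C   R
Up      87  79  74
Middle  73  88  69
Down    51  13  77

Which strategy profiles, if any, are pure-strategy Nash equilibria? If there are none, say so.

Player 1 against L: payoffs 85, 63, 57 → best response Up.
Player 1 against C: payoffs 75, 90, 66 → best response Middle.
Player 1 against R: payoffs 41, 70, 85 → best response Down.
Player 2 against Up: payoffs 87, 79, 74 → best response L.
Player 2 against Middle: payoffs 73, 88, 69 → best response C.
Player 2 against Down: payoffs 51, 13, 77 → best response R.
Mutual best responses: (Up, L); (Middle, C); (Down, R).

Pure-strategy Nash equilibria: (Up, L), (Middle, C), (Down, R)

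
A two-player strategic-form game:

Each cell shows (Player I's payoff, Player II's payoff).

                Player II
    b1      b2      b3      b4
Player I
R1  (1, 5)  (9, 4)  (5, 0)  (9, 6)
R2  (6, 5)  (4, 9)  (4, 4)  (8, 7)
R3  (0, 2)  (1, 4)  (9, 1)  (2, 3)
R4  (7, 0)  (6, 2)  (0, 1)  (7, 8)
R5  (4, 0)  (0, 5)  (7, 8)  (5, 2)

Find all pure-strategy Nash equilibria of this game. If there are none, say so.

Player I against b1: payoffs 1, 6, 0, 7, 4 → best response R4.
Player I against b2: payoffs 9, 4, 1, 6, 0 → best response R1.
Player I against b3: payoffs 5, 4, 9, 0, 7 → best response R3.
Player I against b4: payoffs 9, 8, 2, 7, 5 → best response R1.
Player II against R1: payoffs 5, 4, 0, 6 → best response b4.
Player II against R2: payoffs 5, 9, 4, 7 → best response b2.
Player II against R3: payoffs 2, 4, 1, 3 → best response b2.
Player II against R4: payoffs 0, 2, 1, 8 → best response b4.
Player II against R5: payoffs 0, 5, 8, 2 → best response b3.
Mutual best responses: (R1, b4).

(R1, b4)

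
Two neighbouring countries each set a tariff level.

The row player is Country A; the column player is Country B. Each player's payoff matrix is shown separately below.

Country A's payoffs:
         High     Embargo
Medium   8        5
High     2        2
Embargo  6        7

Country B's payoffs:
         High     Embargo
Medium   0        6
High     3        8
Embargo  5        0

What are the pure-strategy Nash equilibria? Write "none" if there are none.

Country A against High: payoffs 8, 2, 6 → best response Medium.
Country A against Embargo: payoffs 5, 2, 7 → best response Embargo.
Country B against Medium: payoffs 0, 6 → best response Embargo.
Country B against High: payoffs 3, 8 → best response Embargo.
Country B against Embargo: payoffs 5, 0 → best response High.
No profile is a mutual best response for all players.

No pure-strategy Nash equilibrium.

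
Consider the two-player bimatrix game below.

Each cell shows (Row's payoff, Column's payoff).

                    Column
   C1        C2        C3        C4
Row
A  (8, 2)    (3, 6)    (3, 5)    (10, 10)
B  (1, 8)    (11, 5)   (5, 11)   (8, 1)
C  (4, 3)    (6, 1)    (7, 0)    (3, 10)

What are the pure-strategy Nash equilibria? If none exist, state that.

(A, C4)

Row against C1: payoffs 8, 1, 4 → best response A.
Row against C2: payoffs 3, 11, 6 → best response B.
Row against C3: payoffs 3, 5, 7 → best response C.
Row against C4: payoffs 10, 8, 3 → best response A.
Column against A: payoffs 2, 6, 5, 10 → best response C4.
Column against B: payoffs 8, 5, 11, 1 → best response C3.
Column against C: payoffs 3, 1, 0, 10 → best response C4.
Mutual best responses: (A, C4).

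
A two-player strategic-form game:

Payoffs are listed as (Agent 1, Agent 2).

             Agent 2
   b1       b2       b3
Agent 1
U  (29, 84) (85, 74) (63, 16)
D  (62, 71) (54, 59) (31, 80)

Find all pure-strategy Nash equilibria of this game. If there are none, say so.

This game has no pure Nash equilibrium.

Agent 1 against b1: payoffs 29, 62 → best response D.
Agent 1 against b2: payoffs 85, 54 → best response U.
Agent 1 against b3: payoffs 63, 31 → best response U.
Agent 2 against U: payoffs 84, 74, 16 → best response b1.
Agent 2 against D: payoffs 71, 59, 80 → best response b3.
No profile is a mutual best response for all players.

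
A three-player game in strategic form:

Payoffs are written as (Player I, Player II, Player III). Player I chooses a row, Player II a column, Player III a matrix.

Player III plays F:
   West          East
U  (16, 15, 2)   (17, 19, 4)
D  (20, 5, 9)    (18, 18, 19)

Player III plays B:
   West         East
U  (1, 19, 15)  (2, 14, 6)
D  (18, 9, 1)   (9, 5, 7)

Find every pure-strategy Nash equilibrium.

Pure NE: (D, East, F)

Player I against (West, F): payoffs 16, 20 → best response D.
Player I against (West, B): payoffs 1, 18 → best response D.
Player I against (East, F): payoffs 17, 18 → best response D.
Player I against (East, B): payoffs 2, 9 → best response D.
Player II against (U, F): payoffs 15, 19 → best response East.
Player II against (U, B): payoffs 19, 14 → best response West.
Player II against (D, F): payoffs 5, 18 → best response East.
Player II against (D, B): payoffs 9, 5 → best response West.
Player III against (U, West): payoffs 2, 15 → best response B.
Player III against (U, East): payoffs 4, 6 → best response B.
Player III against (D, West): payoffs 9, 1 → best response F.
Player III against (D, East): payoffs 19, 7 → best response F.
Mutual best responses: (D, East, F).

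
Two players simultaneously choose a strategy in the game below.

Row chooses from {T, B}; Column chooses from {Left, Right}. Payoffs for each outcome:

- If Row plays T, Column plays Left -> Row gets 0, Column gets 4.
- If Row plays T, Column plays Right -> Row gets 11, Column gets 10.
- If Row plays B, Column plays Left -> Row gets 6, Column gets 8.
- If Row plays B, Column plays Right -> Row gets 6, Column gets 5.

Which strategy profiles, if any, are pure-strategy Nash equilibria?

Pure-strategy Nash equilibria: (T, Right); (B, Left)

Row against Left: payoffs 0, 6 → best response B.
Row against Right: payoffs 11, 6 → best response T.
Column against T: payoffs 4, 10 → best response Right.
Column against B: payoffs 8, 5 → best response Left.
Mutual best responses: (T, Right); (B, Left).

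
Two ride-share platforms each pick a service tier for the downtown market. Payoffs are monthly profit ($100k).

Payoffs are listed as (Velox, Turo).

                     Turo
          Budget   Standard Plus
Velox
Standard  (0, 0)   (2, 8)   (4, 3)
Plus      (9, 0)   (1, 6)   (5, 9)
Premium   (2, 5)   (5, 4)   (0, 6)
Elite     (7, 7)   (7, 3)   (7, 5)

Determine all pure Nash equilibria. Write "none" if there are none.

Mark each player's best response to every combination of opponents' strategies; a profile where every player is best-responding is a pure Nash equilibrium.
Velox against Budget: payoffs 0, 9, 2, 7 → best response Plus.
Velox against Standard: payoffs 2, 1, 5, 7 → best response Elite.
Velox against Plus: payoffs 4, 5, 0, 7 → best response Elite.
Turo against Standard: payoffs 0, 8, 3 → best response Standard.
Turo against Plus: payoffs 0, 6, 9 → best response Plus.
Turo against Premium: payoffs 5, 4, 6 → best response Plus.
Turo against Elite: payoffs 7, 3, 5 → best response Budget.
No profile is a mutual best response for all players.

none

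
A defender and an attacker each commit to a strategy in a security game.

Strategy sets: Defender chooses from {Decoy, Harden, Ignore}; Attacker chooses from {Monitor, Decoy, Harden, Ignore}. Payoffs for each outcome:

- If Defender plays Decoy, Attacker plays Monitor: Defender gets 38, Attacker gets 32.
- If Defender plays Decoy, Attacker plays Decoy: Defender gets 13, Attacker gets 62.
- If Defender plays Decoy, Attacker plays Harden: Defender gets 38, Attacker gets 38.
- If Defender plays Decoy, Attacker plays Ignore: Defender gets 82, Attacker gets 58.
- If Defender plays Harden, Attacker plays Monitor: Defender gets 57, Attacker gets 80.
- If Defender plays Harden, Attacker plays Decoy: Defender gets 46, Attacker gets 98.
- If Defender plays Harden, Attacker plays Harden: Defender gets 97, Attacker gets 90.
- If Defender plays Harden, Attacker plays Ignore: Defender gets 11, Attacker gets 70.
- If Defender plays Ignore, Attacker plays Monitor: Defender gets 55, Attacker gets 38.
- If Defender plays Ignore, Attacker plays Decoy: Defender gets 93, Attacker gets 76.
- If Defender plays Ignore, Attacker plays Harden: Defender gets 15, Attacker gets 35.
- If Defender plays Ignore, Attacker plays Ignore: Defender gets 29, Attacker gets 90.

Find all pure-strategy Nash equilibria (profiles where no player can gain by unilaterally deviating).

There is no pure-strategy Nash equilibrium.

For each player, find the best response to each opponent profile; mutual best responses are the pure NE.
Defender against Monitor: payoffs 38, 57, 55 → best response Harden.
Defender against Decoy: payoffs 13, 46, 93 → best response Ignore.
Defender against Harden: payoffs 38, 97, 15 → best response Harden.
Defender against Ignore: payoffs 82, 11, 29 → best response Decoy.
Attacker against Decoy: payoffs 32, 62, 38, 58 → best response Decoy.
Attacker against Harden: payoffs 80, 98, 90, 70 → best response Decoy.
Attacker against Ignore: payoffs 38, 76, 35, 90 → best response Ignore.
No profile is a mutual best response for all players.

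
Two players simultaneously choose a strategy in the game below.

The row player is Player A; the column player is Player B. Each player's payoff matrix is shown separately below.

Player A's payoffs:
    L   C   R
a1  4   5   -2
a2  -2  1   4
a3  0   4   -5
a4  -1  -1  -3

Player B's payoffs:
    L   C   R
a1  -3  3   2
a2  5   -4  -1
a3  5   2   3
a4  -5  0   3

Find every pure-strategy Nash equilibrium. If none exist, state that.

Pure NE: (a1, C)

Player A against L: payoffs 4, -2, 0, -1 → best response a1.
Player A against C: payoffs 5, 1, 4, -1 → best response a1.
Player A against R: payoffs -2, 4, -5, -3 → best response a2.
Player B against a1: payoffs -3, 3, 2 → best response C.
Player B against a2: payoffs 5, -4, -1 → best response L.
Player B against a3: payoffs 5, 2, 3 → best response L.
Player B against a4: payoffs -5, 0, 3 → best response R.
Mutual best responses: (a1, C).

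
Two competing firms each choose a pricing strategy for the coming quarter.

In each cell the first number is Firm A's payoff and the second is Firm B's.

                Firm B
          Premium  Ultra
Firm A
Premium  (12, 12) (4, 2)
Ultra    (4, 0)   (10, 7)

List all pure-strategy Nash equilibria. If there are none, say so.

Check each profile: it is a Nash equilibrium iff no player can strictly gain by switching unilaterally.
(Premium, Premium): Firm A gets 12, best alternative 4; Firm B gets 12, best alternative 2. No profitable deviation — NE.
(Premium, Ultra): Firm A can switch to Ultra (4 → 10). Not NE.
(Ultra, Premium): Firm A can switch to Premium (4 → 12). Not NE.
(Ultra, Ultra): Firm A gets 10, best alternative 4; Firm B gets 7, best alternative 0. No profitable deviation — NE.

The pure Nash equilibria are (Premium, Premium); (Ultra, Ultra).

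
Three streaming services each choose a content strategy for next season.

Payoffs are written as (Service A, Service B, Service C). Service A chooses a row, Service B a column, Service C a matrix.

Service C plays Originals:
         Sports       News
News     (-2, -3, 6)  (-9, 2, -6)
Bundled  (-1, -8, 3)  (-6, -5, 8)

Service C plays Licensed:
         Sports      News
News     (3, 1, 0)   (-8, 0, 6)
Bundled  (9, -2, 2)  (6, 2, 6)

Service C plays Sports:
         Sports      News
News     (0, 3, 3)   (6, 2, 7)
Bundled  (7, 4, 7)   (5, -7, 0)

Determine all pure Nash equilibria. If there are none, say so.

Pure-strategy Nash equilibria: (Bundled, Sports, Sports) and (Bundled, News, Originals)

For each strategy profile, look for a profitable unilateral deviation.
(News, Sports, Originals): Service A can switch to Bundled (-2 → -1). Not NE.
(News, Sports, Licensed): Service A can switch to Bundled (3 → 9). Not NE.
(News, Sports, Sports): Service A can switch to Bundled (0 → 7). Not NE.
(News, News, Originals): Service A can switch to Bundled (-9 → -6). Not NE.
(News, News, Licensed): Service A can switch to Bundled (-8 → 6). Not NE.
(News, News, Sports): Service B can switch to Sports (2 → 3). Not NE.
(Bundled, Sports, Originals): Service B can switch to News (-8 → -5). Not NE.
(Bundled, Sports, Licensed): Service B can switch to News (-2 → 2). Not NE.
(Bundled, Sports, Sports): Service A gets 7, best alternative 0; Service B gets 4, best alternative -7; Service C gets 7, best alternative 3. No profitable deviation — NE.
(Bundled, News, Originals): Service A gets -6, best alternative -9; Service B gets -5, best alternative -8; Service C gets 8, best alternative 6. No profitable deviation — NE.
(Bundled, News, Licensed): Service C can switch to Originals (6 → 8). Not NE.
(Bundled, News, Sports): Service A can switch to News (5 → 6). Not NE.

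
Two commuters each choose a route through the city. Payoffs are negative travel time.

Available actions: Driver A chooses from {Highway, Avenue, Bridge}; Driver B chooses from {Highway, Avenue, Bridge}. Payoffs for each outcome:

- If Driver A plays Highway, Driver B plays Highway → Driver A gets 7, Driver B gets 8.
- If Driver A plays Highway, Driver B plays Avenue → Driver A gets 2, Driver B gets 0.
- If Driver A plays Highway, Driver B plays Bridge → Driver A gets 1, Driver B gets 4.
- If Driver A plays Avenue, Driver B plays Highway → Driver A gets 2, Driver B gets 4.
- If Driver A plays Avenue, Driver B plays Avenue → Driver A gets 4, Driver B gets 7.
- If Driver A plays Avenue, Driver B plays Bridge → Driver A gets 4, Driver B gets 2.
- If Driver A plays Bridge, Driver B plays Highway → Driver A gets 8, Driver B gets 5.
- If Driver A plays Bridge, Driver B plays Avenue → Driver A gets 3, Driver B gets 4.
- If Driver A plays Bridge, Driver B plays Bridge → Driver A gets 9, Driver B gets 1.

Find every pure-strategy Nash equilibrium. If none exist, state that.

For each player, find the best response to each opponent profile; mutual best responses are the pure NE.
Driver A against Highway: payoffs 7, 2, 8 → best response Bridge.
Driver A against Avenue: payoffs 2, 4, 3 → best response Avenue.
Driver A against Bridge: payoffs 1, 4, 9 → best response Bridge.
Driver B against Highway: payoffs 8, 0, 4 → best response Highway.
Driver B against Avenue: payoffs 4, 7, 2 → best response Avenue.
Driver B against Bridge: payoffs 5, 4, 1 → best response Highway.
Mutual best responses: (Avenue, Avenue); (Bridge, Highway).

(Avenue, Avenue) and (Bridge, Highway)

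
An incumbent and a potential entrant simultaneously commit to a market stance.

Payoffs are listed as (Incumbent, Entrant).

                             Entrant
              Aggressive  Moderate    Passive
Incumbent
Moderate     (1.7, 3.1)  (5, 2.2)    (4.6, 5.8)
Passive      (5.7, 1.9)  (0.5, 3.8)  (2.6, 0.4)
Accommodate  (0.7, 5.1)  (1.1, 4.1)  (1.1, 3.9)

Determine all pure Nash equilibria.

Incumbent against Aggressive: payoffs 1.7, 5.7, 0.7 → best response Passive.
Incumbent against Moderate: payoffs 5, 0.5, 1.1 → best response Moderate.
Incumbent against Passive: payoffs 4.6, 2.6, 1.1 → best response Moderate.
Entrant against Moderate: payoffs 3.1, 2.2, 5.8 → best response Passive.
Entrant against Passive: payoffs 1.9, 3.8, 0.4 → best response Moderate.
Entrant against Accommodate: payoffs 5.1, 4.1, 3.9 → best response Aggressive.
Mutual best responses: (Moderate, Passive).

Pure NE: (Moderate, Passive)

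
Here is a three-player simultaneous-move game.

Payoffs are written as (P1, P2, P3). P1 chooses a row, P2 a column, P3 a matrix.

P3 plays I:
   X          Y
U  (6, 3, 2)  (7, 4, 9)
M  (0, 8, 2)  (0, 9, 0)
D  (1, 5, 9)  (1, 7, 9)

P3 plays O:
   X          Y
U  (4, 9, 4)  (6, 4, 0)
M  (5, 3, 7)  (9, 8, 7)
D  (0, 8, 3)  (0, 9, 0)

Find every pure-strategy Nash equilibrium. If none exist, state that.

(U, Y, I), (M, Y, O)

P1 against (X, I): payoffs 6, 0, 1 → best response U.
P1 against (X, O): payoffs 4, 5, 0 → best response M.
P1 against (Y, I): payoffs 7, 0, 1 → best response U.
P1 against (Y, O): payoffs 6, 9, 0 → best response M.
P2 against (U, I): payoffs 3, 4 → best response Y.
P2 against (U, O): payoffs 9, 4 → best response X.
P2 against (M, I): payoffs 8, 9 → best response Y.
P2 against (M, O): payoffs 3, 8 → best response Y.
P2 against (D, I): payoffs 5, 7 → best response Y.
P2 against (D, O): payoffs 8, 9 → best response Y.
P3 against (U, X): payoffs 2, 4 → best response O.
P3 against (U, Y): payoffs 9, 0 → best response I.
P3 against (M, X): payoffs 2, 7 → best response O.
P3 against (M, Y): payoffs 0, 7 → best response O.
P3 against (D, X): payoffs 9, 3 → best response I.
P3 against (D, Y): payoffs 9, 0 → best response I.
Mutual best responses: (U, Y, I); (M, Y, O).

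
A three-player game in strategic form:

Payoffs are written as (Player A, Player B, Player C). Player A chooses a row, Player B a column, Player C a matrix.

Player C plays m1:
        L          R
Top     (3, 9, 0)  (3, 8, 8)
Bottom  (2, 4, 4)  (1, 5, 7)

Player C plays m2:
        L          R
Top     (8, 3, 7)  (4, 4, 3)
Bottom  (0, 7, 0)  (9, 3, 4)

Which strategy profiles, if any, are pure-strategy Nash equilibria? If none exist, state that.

(Top, L, m1): Player C can switch to m2 (0 → 7). Not NE.
(Top, L, m2): Player B can switch to R (3 → 4). Not NE.
(Top, R, m1): Player B can switch to L (8 → 9). Not NE.
(Top, R, m2): Player A can switch to Bottom (4 → 9). Not NE.
(Bottom, L, m1): Player A can switch to Top (2 → 3). Not NE.
(Bottom, L, m2): Player A can switch to Top (0 → 8). Not NE.
(The remaining 2 profiles each have a profitable deviation by the same check.)

This game has no pure Nash equilibrium.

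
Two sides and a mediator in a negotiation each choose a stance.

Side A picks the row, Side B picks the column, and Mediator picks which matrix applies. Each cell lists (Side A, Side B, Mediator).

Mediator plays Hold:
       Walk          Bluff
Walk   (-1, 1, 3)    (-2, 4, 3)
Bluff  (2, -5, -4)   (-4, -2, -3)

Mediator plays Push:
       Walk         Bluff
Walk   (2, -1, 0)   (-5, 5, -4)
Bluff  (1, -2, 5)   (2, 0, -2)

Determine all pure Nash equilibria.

The pure Nash equilibria are (Walk, Bluff, Hold), (Bluff, Bluff, Push).

Mark each player's best response to every combination of opponents' strategies; a profile where every player is best-responding is a pure Nash equilibrium.
Side A against (Walk, Hold): payoffs -1, 2 → best response Bluff.
Side A against (Walk, Push): payoffs 2, 1 → best response Walk.
Side A against (Bluff, Hold): payoffs -2, -4 → best response Walk.
Side A against (Bluff, Push): payoffs -5, 2 → best response Bluff.
Side B against (Walk, Hold): payoffs 1, 4 → best response Bluff.
Side B against (Walk, Push): payoffs -1, 5 → best response Bluff.
Side B against (Bluff, Hold): payoffs -5, -2 → best response Bluff.
Side B against (Bluff, Push): payoffs -2, 0 → best response Bluff.
Mediator against (Walk, Walk): payoffs 3, 0 → best response Hold.
Mediator against (Walk, Bluff): payoffs 3, -4 → best response Hold.
Mediator against (Bluff, Walk): payoffs -4, 5 → best response Push.
Mediator against (Bluff, Bluff): payoffs -3, -2 → best response Push.
Mutual best responses: (Walk, Bluff, Hold); (Bluff, Bluff, Push).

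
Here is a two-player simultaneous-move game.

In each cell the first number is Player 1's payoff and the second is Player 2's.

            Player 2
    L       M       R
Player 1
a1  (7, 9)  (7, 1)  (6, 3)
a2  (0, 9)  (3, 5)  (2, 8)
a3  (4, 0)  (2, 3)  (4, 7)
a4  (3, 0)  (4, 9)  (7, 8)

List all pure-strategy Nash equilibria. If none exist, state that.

Player 1 against L: payoffs 7, 0, 4, 3 → best response a1.
Player 1 against M: payoffs 7, 3, 2, 4 → best response a1.
Player 1 against R: payoffs 6, 2, 4, 7 → best response a4.
Player 2 against a1: payoffs 9, 1, 3 → best response L.
Player 2 against a2: payoffs 9, 5, 8 → best response L.
Player 2 against a3: payoffs 0, 3, 7 → best response R.
Player 2 against a4: payoffs 0, 9, 8 → best response M.
Mutual best responses: (a1, L).

(a1, L)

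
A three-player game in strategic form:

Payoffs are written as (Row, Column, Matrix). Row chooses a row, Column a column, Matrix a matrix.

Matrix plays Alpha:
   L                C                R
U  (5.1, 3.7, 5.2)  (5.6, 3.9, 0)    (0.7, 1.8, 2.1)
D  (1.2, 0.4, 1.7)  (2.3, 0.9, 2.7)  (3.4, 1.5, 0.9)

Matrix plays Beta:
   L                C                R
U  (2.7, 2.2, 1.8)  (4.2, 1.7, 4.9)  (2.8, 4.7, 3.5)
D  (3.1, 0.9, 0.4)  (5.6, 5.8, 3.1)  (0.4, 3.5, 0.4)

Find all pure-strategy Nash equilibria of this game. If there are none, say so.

Pure-strategy Nash equilibria: (U, R, Beta) and (D, C, Beta) and (D, R, Alpha)

Row against (L, Alpha): payoffs 5.1, 1.2 → best response U.
Row against (L, Beta): payoffs 2.7, 3.1 → best response D.
Row against (C, Alpha): payoffs 5.6, 2.3 → best response U.
Row against (C, Beta): payoffs 4.2, 5.6 → best response D.
Row against (R, Alpha): payoffs 0.7, 3.4 → best response D.
Row against (R, Beta): payoffs 2.8, 0.4 → best response U.
Column against (U, Alpha): payoffs 3.7, 3.9, 1.8 → best response C.
Column against (U, Beta): payoffs 2.2, 1.7, 4.7 → best response R.
Column against (D, Alpha): payoffs 0.4, 0.9, 1.5 → best response R.
Column against (D, Beta): payoffs 0.9, 5.8, 3.5 → best response C.
Matrix against (U, L): payoffs 5.2, 1.8 → best response Alpha.
Matrix against (U, C): payoffs 0, 4.9 → best response Beta.
Matrix against (U, R): payoffs 2.1, 3.5 → best response Beta.
Matrix against (D, L): payoffs 1.7, 0.4 → best response Alpha.
Matrix against (D, C): payoffs 2.7, 3.1 → best response Beta.
Matrix against (D, R): payoffs 0.9, 0.4 → best response Alpha.
Mutual best responses: (U, R, Beta); (D, C, Beta); (D, R, Alpha).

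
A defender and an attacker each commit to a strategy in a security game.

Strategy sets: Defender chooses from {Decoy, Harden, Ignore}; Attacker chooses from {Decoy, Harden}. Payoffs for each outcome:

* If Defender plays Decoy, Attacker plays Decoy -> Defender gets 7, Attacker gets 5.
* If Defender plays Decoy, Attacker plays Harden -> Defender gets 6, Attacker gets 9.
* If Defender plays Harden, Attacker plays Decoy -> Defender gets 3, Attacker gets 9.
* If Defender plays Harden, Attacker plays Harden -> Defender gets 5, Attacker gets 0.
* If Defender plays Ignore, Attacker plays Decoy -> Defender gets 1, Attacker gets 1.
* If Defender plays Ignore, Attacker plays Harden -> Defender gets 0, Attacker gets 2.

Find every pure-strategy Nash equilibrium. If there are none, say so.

(Decoy, Harden)

Check each profile: it is a Nash equilibrium iff no player can strictly gain by switching unilaterally.
(Decoy, Decoy): Attacker can switch to Harden (5 → 9). Not NE.
(Decoy, Harden): Defender gets 6, best alternative 5; Attacker gets 9, best alternative 5. No profitable deviation — NE.
(Harden, Decoy): Defender can switch to Decoy (3 → 7). Not NE.
(Harden, Harden): Defender can switch to Decoy (5 → 6). Not NE.
(Ignore, Decoy): Defender can switch to Decoy (1 → 7). Not NE.
(Ignore, Harden): Defender can switch to Decoy (0 → 6). Not NE.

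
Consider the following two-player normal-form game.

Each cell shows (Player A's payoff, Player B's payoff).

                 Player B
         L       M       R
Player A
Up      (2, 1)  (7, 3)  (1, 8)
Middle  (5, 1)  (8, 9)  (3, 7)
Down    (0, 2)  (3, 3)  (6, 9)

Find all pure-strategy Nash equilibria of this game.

Pure-strategy Nash equilibria: (Middle, M) and (Down, R)

For each strategy profile, look for a profitable unilateral deviation.
(Up, L): Player A can switch to Middle (2 → 5). Not NE.
(Up, M): Player A can switch to Middle (7 → 8). Not NE.
(Up, R): Player A can switch to Middle (1 → 3). Not NE.
(Middle, L): Player B can switch to M (1 → 9). Not NE.
(Middle, M): Player A gets 8, best alternative 7; Player B gets 9, best alternative 7. No profitable deviation — NE.
(Middle, R): Player A can switch to Down (3 → 6). Not NE.
(Down, L): Player A can switch to Up (0 → 2). Not NE.
(Down, M): Player A can switch to Up (3 → 7). Not NE.
(Down, R): Player A gets 6, best alternative 3; Player B gets 9, best alternative 3. No profitable deviation — NE.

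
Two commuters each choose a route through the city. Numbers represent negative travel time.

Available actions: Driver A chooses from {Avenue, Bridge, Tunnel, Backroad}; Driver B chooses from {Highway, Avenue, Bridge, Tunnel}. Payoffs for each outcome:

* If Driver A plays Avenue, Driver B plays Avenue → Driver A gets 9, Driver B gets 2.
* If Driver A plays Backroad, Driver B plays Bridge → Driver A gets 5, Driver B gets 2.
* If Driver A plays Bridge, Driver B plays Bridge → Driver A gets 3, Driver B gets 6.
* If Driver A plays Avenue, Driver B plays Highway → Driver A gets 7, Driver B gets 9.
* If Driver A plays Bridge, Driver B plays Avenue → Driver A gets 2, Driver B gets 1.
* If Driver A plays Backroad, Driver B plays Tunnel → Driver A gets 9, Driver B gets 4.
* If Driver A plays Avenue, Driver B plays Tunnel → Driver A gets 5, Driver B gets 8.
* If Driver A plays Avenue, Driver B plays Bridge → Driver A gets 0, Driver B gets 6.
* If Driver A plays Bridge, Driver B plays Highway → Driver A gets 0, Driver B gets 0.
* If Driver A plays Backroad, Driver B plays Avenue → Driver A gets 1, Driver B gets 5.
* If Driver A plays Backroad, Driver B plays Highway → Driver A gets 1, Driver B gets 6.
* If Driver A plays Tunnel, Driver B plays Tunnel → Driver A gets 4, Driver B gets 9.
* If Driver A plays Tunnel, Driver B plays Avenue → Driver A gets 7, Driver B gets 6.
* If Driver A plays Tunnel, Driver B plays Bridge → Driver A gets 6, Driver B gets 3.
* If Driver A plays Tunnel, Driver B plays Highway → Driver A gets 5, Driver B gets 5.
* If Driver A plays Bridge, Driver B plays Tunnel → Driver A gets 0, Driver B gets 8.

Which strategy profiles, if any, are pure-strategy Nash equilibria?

Pure NE: (Avenue, Highway)

(Avenue, Highway): Driver A gets 7, best alternative 5; Driver B gets 9, best alternative 8. No profitable deviation — NE.
(Avenue, Avenue): Driver B can switch to Highway (2 → 9). Not NE.
(Avenue, Bridge): Driver A can switch to Bridge (0 → 3). Not NE.
(Avenue, Tunnel): Driver A can switch to Backroad (5 → 9). Not NE.
(Bridge, Highway): Driver A can switch to Avenue (0 → 7). Not NE.
(Bridge, Avenue): Driver A can switch to Avenue (2 → 9). Not NE.
(Bridge, Bridge): Driver A can switch to Tunnel (3 → 6). Not NE.
(Bridge, Tunnel): Driver A can switch to Avenue (0 → 5). Not NE.
(Tunnel, Highway): Driver A can switch to Avenue (5 → 7). Not NE.
(The remaining 7 profiles each have a profitable deviation by the same check.)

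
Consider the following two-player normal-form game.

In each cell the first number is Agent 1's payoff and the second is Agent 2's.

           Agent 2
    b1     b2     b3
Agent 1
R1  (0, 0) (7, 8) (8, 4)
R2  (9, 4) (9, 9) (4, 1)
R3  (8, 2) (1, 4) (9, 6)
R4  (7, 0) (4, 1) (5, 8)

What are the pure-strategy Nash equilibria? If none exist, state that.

The pure Nash equilibria are (R2, b2) and (R3, b3).

(R1, b1): Agent 1 can switch to R2 (0 → 9). Not NE.
(R1, b2): Agent 1 can switch to R2 (7 → 9). Not NE.
(R1, b3): Agent 1 can switch to R3 (8 → 9). Not NE.
(R2, b1): Agent 2 can switch to b2 (4 → 9). Not NE.
(R2, b2): Agent 1 gets 9, best alternative 7; Agent 2 gets 9, best alternative 4. No profitable deviation — NE.
(R2, b3): Agent 1 can switch to R1 (4 → 8). Not NE.
(R3, b1): Agent 1 can switch to R2 (8 → 9). Not NE.
(R3, b2): Agent 1 can switch to R1 (1 → 7). Not NE.
(R3, b3): Agent 1 gets 9, best alternative 8; Agent 2 gets 6, best alternative 4. No profitable deviation — NE.
(R4, b1): Agent 1 can switch to R2 (7 → 9). Not NE.
(R4, b2): Agent 1 can switch to R1 (4 → 7). Not NE.
(R4, b3): Agent 1 can switch to R1 (5 → 8). Not NE.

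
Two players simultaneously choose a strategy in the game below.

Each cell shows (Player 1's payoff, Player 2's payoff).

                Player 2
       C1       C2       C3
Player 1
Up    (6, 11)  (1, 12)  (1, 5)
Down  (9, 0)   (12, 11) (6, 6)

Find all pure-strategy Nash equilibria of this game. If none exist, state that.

For each player, find the best response to each opponent profile; mutual best responses are the pure NE.
Player 1 against C1: payoffs 6, 9 → best response Down.
Player 1 against C2: payoffs 1, 12 → best response Down.
Player 1 against C3: payoffs 1, 6 → best response Down.
Player 2 against Up: payoffs 11, 12, 5 → best response C2.
Player 2 against Down: payoffs 0, 11, 6 → best response C2.
Mutual best responses: (Down, C2).

Pure NE: (Down, C2)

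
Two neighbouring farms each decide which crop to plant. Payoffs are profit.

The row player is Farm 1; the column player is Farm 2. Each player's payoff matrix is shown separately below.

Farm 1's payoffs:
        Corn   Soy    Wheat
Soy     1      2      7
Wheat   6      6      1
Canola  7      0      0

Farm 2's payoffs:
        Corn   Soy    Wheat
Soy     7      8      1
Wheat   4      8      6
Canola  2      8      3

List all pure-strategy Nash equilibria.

The unique pure-strategy Nash equilibrium is (Wheat, Soy).

Farm 1 against Corn: payoffs 1, 6, 7 → best response Canola.
Farm 1 against Soy: payoffs 2, 6, 0 → best response Wheat.
Farm 1 against Wheat: payoffs 7, 1, 0 → best response Soy.
Farm 2 against Soy: payoffs 7, 8, 1 → best response Soy.
Farm 2 against Wheat: payoffs 4, 8, 6 → best response Soy.
Farm 2 against Canola: payoffs 2, 8, 3 → best response Soy.
Mutual best responses: (Wheat, Soy).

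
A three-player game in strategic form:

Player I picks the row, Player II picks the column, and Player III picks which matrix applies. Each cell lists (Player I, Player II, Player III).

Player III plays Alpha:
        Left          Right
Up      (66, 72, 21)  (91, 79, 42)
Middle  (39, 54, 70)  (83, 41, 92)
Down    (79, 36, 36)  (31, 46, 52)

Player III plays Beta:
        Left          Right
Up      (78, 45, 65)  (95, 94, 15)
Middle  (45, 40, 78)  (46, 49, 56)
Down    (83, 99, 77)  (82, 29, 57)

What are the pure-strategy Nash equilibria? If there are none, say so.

Pure-strategy Nash equilibria: (Up, Right, Alpha), (Down, Left, Beta)

Mark each player's best response to every combination of opponents' strategies; a profile where every player is best-responding is a pure Nash equilibrium.
Player I against (Left, Alpha): payoffs 66, 39, 79 → best response Down.
Player I against (Left, Beta): payoffs 78, 45, 83 → best response Down.
Player I against (Right, Alpha): payoffs 91, 83, 31 → best response Up.
Player I against (Right, Beta): payoffs 95, 46, 82 → best response Up.
Player II against (Up, Alpha): payoffs 72, 79 → best response Right.
Player II against (Up, Beta): payoffs 45, 94 → best response Right.
Player II against (Middle, Alpha): payoffs 54, 41 → best response Left.
Player II against (Middle, Beta): payoffs 40, 49 → best response Right.
Player II against (Down, Alpha): payoffs 36, 46 → best response Right.
Player II against (Down, Beta): payoffs 99, 29 → best response Left.
Player III against (Up, Left): payoffs 21, 65 → best response Beta.
Player III against (Up, Right): payoffs 42, 15 → best response Alpha.
Player III against (Middle, Left): payoffs 70, 78 → best response Beta.
Player III against (Middle, Right): payoffs 92, 56 → best response Alpha.
Player III against (Down, Left): payoffs 36, 77 → best response Beta.
Player III against (Down, Right): payoffs 52, 57 → best response Beta.
Mutual best responses: (Up, Right, Alpha); (Down, Left, Beta).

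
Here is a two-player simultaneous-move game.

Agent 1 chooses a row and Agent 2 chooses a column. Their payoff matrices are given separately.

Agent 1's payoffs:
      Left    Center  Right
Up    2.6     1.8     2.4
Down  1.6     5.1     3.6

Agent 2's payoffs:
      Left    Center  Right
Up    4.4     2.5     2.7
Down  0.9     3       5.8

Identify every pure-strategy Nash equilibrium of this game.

(Up, Left), (Down, Right)

(Up, Left): Agent 1 gets 2.6, best alternative 1.6; Agent 2 gets 4.4, best alternative 2.7. No profitable deviation — NE.
(Up, Center): Agent 1 can switch to Down (1.8 → 5.1). Not NE.
(Up, Right): Agent 1 can switch to Down (2.4 → 3.6). Not NE.
(Down, Left): Agent 1 can switch to Up (1.6 → 2.6). Not NE.
(Down, Center): Agent 2 can switch to Right (3 → 5.8). Not NE.
(Down, Right): Agent 1 gets 3.6, best alternative 2.4; Agent 2 gets 5.8, best alternative 3. No profitable deviation — NE.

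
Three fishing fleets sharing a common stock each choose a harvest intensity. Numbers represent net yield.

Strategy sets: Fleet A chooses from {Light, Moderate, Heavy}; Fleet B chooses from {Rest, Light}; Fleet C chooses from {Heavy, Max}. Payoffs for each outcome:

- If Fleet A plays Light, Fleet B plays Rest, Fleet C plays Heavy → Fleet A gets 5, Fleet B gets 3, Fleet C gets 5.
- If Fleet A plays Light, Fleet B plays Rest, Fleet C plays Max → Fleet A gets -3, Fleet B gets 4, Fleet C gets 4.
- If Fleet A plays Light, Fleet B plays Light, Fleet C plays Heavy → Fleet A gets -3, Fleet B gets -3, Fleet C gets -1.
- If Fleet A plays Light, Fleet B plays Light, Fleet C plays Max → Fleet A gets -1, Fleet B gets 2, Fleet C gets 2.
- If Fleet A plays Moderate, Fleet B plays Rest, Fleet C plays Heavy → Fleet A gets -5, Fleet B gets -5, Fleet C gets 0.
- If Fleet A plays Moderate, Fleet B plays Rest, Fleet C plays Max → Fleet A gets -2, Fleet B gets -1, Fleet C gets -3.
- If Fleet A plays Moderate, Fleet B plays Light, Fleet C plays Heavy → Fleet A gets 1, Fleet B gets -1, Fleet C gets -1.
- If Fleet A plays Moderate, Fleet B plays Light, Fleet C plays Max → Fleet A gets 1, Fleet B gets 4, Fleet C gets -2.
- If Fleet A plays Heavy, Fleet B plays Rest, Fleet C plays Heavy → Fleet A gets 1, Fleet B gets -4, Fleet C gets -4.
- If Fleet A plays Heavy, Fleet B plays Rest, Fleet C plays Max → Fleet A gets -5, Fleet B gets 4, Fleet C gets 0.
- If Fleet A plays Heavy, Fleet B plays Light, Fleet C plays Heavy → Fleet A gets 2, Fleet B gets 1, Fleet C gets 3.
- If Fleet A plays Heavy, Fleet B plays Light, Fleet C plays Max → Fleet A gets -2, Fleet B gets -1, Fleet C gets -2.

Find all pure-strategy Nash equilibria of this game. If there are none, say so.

The pure Nash equilibria are (Light, Rest, Heavy), (Heavy, Light, Heavy).

(Light, Rest, Heavy): Fleet A gets 5, best alternative 1; Fleet B gets 3, best alternative -3; Fleet C gets 5, best alternative 4. No profitable deviation — NE.
(Light, Rest, Max): Fleet A can switch to Moderate (-3 → -2). Not NE.
(Light, Light, Heavy): Fleet A can switch to Moderate (-3 → 1). Not NE.
(Light, Light, Max): Fleet A can switch to Moderate (-1 → 1). Not NE.
(Moderate, Rest, Heavy): Fleet A can switch to Light (-5 → 5). Not NE.
(Moderate, Rest, Max): Fleet B can switch to Light (-1 → 4). Not NE.
(Moderate, Light, Heavy): Fleet A can switch to Heavy (1 → 2). Not NE.
(Moderate, Light, Max): Fleet C can switch to Heavy (-2 → -1). Not NE.
(Heavy, Rest, Heavy): Fleet A can switch to Light (1 → 5). Not NE.
(Heavy, Light, Heavy): Fleet A gets 2, best alternative 1; Fleet B gets 1, best alternative -4; Fleet C gets 3, best alternative -2. No profitable deviation — NE.
(The remaining 2 profiles each have a profitable deviation by the same check.)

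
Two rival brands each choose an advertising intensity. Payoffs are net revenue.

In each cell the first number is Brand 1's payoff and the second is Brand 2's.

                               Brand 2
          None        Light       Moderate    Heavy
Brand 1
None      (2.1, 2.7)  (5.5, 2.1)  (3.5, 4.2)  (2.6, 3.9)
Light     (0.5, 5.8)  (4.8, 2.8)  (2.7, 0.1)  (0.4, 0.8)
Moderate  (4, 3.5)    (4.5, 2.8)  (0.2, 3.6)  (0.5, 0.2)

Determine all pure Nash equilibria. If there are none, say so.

Brand 1 against None: payoffs 2.1, 0.5, 4 → best response Moderate.
Brand 1 against Light: payoffs 5.5, 4.8, 4.5 → best response None.
Brand 1 against Moderate: payoffs 3.5, 2.7, 0.2 → best response None.
Brand 1 against Heavy: payoffs 2.6, 0.4, 0.5 → best response None.
Brand 2 against None: payoffs 2.7, 2.1, 4.2, 3.9 → best response Moderate.
Brand 2 against Light: payoffs 5.8, 2.8, 0.1, 0.8 → best response None.
Brand 2 against Moderate: payoffs 3.5, 2.8, 3.6, 0.2 → best response Moderate.
Mutual best responses: (None, Moderate).

The unique pure-strategy Nash equilibrium is (None, Moderate).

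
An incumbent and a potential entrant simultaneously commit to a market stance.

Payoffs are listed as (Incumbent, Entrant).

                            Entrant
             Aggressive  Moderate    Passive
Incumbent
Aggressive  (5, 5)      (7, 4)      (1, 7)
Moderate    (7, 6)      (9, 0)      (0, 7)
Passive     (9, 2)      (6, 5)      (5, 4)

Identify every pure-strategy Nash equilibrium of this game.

Incumbent against Aggressive: payoffs 5, 7, 9 → best response Passive.
Incumbent against Moderate: payoffs 7, 9, 6 → best response Moderate.
Incumbent against Passive: payoffs 1, 0, 5 → best response Passive.
Entrant against Aggressive: payoffs 5, 4, 7 → best response Passive.
Entrant against Moderate: payoffs 6, 0, 7 → best response Passive.
Entrant against Passive: payoffs 2, 5, 4 → best response Moderate.
No profile is a mutual best response for all players.

none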